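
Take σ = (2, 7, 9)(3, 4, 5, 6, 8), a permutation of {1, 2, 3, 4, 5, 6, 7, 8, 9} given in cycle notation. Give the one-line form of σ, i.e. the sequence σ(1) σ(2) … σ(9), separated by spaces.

Reading each image from the cycles: 1→1, 2→7, 3→4, 4→5, 5→6, 6→8, 7→9, 8→3, 9→2.
Listing these in domain order gives 1 7 4 5 6 8 9 3 2.

1 7 4 5 6 8 9 3 2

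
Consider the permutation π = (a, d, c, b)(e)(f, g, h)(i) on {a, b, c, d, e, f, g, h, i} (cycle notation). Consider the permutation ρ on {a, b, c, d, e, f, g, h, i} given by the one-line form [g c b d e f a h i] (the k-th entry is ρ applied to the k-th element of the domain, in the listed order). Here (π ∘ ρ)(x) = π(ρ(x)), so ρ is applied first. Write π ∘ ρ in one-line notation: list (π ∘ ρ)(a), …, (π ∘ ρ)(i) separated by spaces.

For each element, apply ρ then π: a → g → h; b → c → b; c → b → a; d → d → c; e → e → e; f → f → g; g → a → d; h → h → f; i → i → i.
So π ∘ ρ in one-line form is h b a c e g d f i.

h b a c e g d f i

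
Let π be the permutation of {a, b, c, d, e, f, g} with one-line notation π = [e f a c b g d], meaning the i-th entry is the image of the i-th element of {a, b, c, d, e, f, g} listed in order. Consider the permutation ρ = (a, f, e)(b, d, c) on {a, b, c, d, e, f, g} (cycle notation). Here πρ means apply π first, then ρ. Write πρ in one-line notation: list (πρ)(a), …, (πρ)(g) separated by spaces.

a e f b d g c

Chase each element through π then ρ: a → e → a; b → f → e; c → a → f; d → c → b; e → b → d; f → g → g; g → d → c.
Collecting the images, πρ = [a e f b d g c].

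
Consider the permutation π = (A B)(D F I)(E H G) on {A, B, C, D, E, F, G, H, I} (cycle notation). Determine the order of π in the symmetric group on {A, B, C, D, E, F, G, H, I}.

The disjoint cycles have lengths 3, 3, 2, 1.
Since disjoint cycles commute, ord(π) = lcm(3, 3, 2) = 6.

6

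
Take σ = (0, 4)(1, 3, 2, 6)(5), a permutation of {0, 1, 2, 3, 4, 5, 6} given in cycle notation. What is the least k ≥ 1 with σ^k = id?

4

The cycle type of σ is (4, 2, 1).
The order of σ is the least common multiple of its cycle lengths: lcm(4, 2) = 4.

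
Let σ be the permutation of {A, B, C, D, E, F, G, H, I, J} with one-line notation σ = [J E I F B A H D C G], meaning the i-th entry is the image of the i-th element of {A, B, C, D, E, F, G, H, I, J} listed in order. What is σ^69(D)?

J

Tracing D → F → … returns to D after 6 steps, so D lies in a 6-cycle (A, J, G, H, D, F).
Since the cycle has length 6, σ^69 acts on it the same as σ^3 (69 mod 6 = 3).
Stepping 3 places around the cycle: D → F → A → J.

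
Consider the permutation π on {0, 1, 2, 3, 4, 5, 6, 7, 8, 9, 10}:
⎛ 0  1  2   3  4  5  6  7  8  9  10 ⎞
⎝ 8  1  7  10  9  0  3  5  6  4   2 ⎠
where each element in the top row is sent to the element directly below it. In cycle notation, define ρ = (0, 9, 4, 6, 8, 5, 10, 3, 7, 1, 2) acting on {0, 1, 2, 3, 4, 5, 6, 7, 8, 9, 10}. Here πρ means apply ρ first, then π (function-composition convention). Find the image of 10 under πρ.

(πρ)(10) = π(ρ(10)). ρ(10) = 3, then π(3) = 10. So (πρ)(10) = 10.

10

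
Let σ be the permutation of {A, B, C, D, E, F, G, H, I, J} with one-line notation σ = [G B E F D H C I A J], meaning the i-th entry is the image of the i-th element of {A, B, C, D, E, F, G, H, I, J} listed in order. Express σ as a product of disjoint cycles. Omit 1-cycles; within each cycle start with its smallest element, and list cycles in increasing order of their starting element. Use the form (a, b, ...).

From A: A → G → C → E → D → F → H → I → A, closing the cycle (A, G, C, E, D, F, H, I).
Continuing from each remaining unvisited element yields (A, G, C, E, D, F, H, I).

(A, G, C, E, D, F, H, I)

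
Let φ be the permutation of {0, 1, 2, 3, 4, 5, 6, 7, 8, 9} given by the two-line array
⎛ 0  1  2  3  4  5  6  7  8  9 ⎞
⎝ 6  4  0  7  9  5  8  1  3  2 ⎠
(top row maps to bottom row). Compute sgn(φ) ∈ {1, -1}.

In disjoint-cycle form the cycle lengths are 9, 1.
A cycle is odd iff its length is even; φ has 0 even-length cycles, so sgn(φ) = (−1)^0 and φ is even.

1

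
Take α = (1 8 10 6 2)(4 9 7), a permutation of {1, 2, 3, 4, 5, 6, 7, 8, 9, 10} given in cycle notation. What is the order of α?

The disjoint cycles have lengths 5, 3, 1, 1.
The order is lcm(5, 3) = 15.

15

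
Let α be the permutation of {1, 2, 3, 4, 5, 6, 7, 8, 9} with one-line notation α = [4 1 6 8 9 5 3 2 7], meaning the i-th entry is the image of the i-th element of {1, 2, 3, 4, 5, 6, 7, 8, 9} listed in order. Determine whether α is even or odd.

odd

In disjoint-cycle form the cycle lengths are 5, 4.
A cycle is odd iff its length is even; α has 1 even-length cycle, so sgn(α) = (−1)^1 and α is odd.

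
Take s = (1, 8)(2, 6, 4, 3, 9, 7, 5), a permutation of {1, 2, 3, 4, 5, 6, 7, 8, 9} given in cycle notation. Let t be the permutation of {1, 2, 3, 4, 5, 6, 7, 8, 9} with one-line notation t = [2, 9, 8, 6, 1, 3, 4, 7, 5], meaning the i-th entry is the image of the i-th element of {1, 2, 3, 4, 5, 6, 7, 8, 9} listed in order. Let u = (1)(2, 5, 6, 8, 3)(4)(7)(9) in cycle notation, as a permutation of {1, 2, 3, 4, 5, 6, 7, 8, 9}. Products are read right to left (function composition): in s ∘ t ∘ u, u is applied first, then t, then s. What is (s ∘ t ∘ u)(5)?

Apply the permutations in order: u(5) = 6, then t(6) = 3, then s(3) = 9. So (s ∘ t ∘ u)(5) = 9.

9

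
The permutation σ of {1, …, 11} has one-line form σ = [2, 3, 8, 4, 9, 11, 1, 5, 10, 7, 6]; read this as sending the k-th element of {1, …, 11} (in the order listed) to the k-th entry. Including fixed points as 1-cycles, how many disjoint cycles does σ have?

3

The cycle decomposition is (1, 2, 3, 8, 5, 9, 10, 7)(4)(6, 11), which has 3 cycles (counting 1-cycles).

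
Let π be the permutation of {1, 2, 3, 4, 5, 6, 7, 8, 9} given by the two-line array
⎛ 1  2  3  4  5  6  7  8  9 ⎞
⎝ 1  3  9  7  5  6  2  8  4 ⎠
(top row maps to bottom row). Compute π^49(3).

2

Tracing 3 → 9 → … returns to 3 after 5 steps, so 3 lies in a 5-cycle (2, 3, 9, 4, 7).
Since the cycle has length 5, π^49 acts on it the same as π^4 (49 mod 5 = 4).
Advancing 4 steps from 3: 3 → 9 → 4 → 7 → 2.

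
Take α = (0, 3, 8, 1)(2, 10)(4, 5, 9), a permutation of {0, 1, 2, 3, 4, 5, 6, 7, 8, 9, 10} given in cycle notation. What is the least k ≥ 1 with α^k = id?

The cycle type of α is (4, 3, 2, 1, 1).
Since disjoint cycles commute, ord(α) = lcm(4, 3, 2) = 12.

12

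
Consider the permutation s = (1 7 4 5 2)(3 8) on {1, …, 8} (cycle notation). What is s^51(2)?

1

2 lies in the 5-cycle (1 7 4 5 2).
Since the cycle has length 5, s^51 acts on it the same as s^1 (51 mod 5 = 1).
Stepping 1 place around the cycle: 2 → 1.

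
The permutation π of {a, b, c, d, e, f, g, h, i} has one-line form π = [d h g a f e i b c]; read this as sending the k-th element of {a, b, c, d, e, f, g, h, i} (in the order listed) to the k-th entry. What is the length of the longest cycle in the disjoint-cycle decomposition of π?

3

Decomposing into disjoint cycles gives (a d)(b h)(c g i)(e f); the longest has length 3.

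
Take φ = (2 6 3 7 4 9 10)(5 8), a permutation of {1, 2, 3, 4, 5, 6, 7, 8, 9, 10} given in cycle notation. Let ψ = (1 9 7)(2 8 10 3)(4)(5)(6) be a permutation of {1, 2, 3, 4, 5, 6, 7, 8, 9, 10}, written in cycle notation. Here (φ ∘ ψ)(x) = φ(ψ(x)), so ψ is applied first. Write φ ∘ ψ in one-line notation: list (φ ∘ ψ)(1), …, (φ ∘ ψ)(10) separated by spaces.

Chase each element through ψ then φ: 1 → 9 → 10; 2 → 8 → 5; 3 → 2 → 6; 4 → 4 → 9; 5 → 5 → 8; 6 → 6 → 3; 7 → 1 → 1; 8 → 10 → 2; 9 → 7 → 4; 10 → 3 → 7.
Collecting the images, φ ∘ ψ = [10 5 6 9 8 3 1 2 4 7].

10 5 6 9 8 3 1 2 4 7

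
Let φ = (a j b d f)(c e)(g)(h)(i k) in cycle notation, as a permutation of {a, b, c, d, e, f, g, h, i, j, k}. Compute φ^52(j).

d

j lies in the 5-cycle (a j b d f).
Since the cycle has length 5, φ^52 acts on it the same as φ^2 (52 mod 5 = 2).
Stepping 2 places around the cycle: j → b → d.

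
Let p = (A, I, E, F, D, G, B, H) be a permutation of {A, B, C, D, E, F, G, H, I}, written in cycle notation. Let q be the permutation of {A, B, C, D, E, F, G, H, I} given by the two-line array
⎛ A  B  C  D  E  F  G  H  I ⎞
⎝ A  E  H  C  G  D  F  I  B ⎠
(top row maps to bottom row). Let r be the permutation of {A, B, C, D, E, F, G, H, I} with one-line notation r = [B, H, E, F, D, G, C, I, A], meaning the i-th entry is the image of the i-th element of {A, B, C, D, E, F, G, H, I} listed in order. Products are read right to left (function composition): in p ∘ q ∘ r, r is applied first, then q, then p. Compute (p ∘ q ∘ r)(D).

G

(p ∘ q ∘ r)(D) = p(q(r(D))). r(D) = F, then q(F) = D, then p(D) = G, so the result is G.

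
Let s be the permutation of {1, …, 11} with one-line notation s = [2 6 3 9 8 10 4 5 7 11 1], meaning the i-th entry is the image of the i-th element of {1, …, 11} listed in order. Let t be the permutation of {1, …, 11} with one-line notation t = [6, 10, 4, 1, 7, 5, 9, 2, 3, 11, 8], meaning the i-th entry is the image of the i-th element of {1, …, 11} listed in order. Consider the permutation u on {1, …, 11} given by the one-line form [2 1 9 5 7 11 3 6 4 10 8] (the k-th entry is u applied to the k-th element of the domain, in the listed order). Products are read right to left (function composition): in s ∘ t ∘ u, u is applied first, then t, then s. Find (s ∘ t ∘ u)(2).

(s ∘ t ∘ u)(2) = s(t(u(2))). u(2) = 1, then t(1) = 6, then s(6) = 10, so the result is 10.

10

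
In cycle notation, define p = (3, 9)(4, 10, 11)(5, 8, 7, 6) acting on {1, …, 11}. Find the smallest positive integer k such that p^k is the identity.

12

The disjoint cycles have lengths 4, 3, 2, 1, 1.
Since disjoint cycles commute, ord(p) = lcm(4, 3, 2) = 12.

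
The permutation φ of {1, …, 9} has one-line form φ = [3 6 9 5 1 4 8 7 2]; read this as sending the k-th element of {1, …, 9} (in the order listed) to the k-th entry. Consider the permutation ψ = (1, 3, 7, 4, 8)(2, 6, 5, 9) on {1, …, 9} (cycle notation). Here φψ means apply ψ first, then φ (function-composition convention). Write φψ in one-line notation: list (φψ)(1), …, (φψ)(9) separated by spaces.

9 4 8 7 2 1 5 3 6

For each element, apply ψ then φ: 1 → 3 → 9; 2 → 6 → 4; 3 → 7 → 8; 4 → 8 → 7; 5 → 9 → 2; 6 → 5 → 1; 7 → 4 → 5; 8 → 1 → 3; 9 → 2 → 6.
So φψ in one-line form is 9 4 8 7 2 1 5 3 6.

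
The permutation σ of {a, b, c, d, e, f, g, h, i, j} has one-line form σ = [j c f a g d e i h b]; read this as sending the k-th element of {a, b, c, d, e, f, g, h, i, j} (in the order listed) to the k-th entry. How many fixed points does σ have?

0

No element satisfies σ(x) = x, so there are 0 fixed points.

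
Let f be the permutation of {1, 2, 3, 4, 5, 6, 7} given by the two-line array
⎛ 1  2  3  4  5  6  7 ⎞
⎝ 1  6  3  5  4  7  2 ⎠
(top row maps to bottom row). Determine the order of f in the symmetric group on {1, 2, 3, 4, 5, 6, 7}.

6

Decomposing into disjoint cycles gives cycle lengths 3, 2, 1, 1.
The order is lcm(3, 2) = 6.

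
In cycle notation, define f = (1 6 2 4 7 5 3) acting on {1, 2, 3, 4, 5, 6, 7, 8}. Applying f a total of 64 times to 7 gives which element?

5

7 lies in the 7-cycle (1 6 2 4 7 5 3).
On a 7-cycle, f^7 is the identity, so f^64 = f^1 there (64 ≡ 1 mod 7).
Advancing 1 step from 7: 7 → 5.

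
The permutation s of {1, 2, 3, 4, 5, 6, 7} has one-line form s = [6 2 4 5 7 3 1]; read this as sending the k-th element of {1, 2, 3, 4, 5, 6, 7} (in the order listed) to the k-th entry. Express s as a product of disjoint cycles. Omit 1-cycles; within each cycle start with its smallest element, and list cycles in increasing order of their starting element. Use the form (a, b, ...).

(1, 6, 3, 4, 5, 7)

Start at 1 and follow images: 1 → 6 → 3 → 4 → 5 → 7 → 1, giving the cycle (1, 6, 3, 4, 5, 7).
Continuing from each remaining unvisited element yields (1, 6, 3, 4, 5, 7).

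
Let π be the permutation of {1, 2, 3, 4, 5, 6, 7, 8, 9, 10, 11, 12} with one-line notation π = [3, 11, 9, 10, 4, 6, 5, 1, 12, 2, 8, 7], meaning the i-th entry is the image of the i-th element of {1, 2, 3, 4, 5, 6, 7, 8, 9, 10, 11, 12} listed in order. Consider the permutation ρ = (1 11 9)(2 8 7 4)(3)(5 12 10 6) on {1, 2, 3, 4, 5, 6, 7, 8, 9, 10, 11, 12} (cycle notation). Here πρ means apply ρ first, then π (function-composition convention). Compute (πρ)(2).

1

(πρ)(2) = π(ρ(2)). ρ(2) = 8, then π(8) = 1. So (πρ)(2) = 1.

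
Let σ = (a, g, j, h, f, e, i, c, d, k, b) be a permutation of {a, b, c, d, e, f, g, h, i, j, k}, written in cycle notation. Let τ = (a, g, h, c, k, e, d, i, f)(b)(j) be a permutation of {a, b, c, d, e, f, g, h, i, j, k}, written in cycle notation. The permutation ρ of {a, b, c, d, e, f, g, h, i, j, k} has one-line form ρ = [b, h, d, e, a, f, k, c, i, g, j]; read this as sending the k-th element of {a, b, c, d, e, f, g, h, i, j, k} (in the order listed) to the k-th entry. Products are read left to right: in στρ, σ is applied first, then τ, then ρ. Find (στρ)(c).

Apply the permutations in order: σ(c) = d, then τ(d) = i, then ρ(i) = i. So (στρ)(c) = i.

i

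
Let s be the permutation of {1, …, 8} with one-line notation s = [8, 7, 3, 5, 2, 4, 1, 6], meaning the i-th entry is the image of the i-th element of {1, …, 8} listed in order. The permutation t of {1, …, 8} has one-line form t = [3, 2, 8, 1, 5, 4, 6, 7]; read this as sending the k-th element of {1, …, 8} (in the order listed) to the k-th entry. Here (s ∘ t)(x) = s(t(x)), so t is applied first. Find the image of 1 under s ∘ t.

3

(s ∘ t)(1) = s(t(1)). t(1) = 3, then s(3) = 3. So (s ∘ t)(1) = 3.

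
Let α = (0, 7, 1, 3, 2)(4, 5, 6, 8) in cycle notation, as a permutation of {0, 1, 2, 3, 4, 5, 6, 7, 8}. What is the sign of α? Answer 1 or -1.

The cycle lengths are 5, 4.
A cycle is odd iff its length is even; α has 1 even-length cycle, so sgn(α) = (−1)^1 and α is odd.

-1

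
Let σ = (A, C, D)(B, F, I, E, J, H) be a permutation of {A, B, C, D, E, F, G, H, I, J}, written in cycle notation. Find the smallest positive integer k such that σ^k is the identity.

6

The disjoint cycles have lengths 6, 3, 1.
Since disjoint cycles commute, ord(σ) = lcm(6, 3) = 6.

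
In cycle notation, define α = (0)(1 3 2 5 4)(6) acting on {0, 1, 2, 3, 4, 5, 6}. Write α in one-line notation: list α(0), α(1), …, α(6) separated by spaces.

Image by image: 0↦0, 1↦3, 2↦5, 3↦2, 4↦1, 5↦4, 6↦6.
Listing these in domain order gives 0 3 5 2 1 4 6.

0 3 5 2 1 4 6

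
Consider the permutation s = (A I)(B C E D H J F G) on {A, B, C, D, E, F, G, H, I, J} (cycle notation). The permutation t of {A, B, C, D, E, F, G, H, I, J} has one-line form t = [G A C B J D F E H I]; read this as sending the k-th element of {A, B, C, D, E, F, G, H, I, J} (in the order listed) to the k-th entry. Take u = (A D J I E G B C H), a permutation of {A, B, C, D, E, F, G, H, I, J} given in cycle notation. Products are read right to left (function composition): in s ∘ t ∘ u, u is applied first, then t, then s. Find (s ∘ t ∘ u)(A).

Chase A: u(A) = D; t(D) = B; s(B) = C. Hence (s ∘ t ∘ u)(A) = C.

C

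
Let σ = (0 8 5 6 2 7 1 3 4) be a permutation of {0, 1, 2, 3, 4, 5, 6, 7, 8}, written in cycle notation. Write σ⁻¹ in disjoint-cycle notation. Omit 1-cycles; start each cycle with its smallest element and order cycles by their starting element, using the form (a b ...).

Inverting a permutation written in cycle notation just reverses the order within every cycle.
After reversing and putting each cycle's least element first, σ⁻¹ = (0 4 3 1 7 2 6 5 8).

(0 4 3 1 7 2 6 5 8)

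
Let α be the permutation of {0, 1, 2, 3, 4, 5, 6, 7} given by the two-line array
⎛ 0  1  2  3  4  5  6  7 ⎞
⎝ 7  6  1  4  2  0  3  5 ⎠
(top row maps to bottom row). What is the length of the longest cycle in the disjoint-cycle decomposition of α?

Decomposing into disjoint cycles gives (0 7 5)(1 6 3 4 2); the longest has length 5.

5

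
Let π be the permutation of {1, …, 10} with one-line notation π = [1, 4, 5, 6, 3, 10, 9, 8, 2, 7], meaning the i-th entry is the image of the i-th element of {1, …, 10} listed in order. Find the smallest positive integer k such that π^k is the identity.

The disjoint-cycle form of π has cycle lengths 6, 2, 1, 1.
The order is lcm(6, 2) = 6.

6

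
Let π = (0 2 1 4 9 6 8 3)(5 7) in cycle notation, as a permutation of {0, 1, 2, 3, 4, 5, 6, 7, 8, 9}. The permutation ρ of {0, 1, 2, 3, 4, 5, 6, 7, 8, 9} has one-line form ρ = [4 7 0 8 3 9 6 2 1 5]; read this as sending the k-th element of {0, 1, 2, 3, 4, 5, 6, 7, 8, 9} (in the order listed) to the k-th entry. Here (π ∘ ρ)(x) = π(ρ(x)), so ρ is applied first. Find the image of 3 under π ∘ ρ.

3

(π ∘ ρ)(3) = π(ρ(3)). ρ(3) = 8, then π(8) = 3. So (π ∘ ρ)(3) = 3.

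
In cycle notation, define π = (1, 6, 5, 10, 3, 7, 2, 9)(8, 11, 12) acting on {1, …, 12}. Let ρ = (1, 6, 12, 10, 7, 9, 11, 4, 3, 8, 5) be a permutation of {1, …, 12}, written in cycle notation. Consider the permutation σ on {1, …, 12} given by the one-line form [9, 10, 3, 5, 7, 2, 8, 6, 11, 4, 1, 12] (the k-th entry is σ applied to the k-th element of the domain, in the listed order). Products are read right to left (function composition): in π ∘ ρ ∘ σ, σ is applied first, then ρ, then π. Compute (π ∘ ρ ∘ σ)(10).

7

Apply the permutations in order: σ(10) = 4, then ρ(4) = 3, then π(3) = 7. So (π ∘ ρ ∘ σ)(10) = 7.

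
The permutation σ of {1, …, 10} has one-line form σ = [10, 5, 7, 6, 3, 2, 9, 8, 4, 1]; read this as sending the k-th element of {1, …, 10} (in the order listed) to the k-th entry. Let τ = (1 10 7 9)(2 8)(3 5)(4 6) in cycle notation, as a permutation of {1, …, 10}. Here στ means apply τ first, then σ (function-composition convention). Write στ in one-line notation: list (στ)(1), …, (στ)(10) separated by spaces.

1 8 3 2 7 6 4 5 10 9

For each element, apply τ then σ: 1 → 10 → 1; 2 → 8 → 8; 3 → 5 → 3; 4 → 6 → 2; 5 → 3 → 7; 6 → 4 → 6; 7 → 9 → 4; 8 → 2 → 5; 9 → 1 → 10; 10 → 7 → 9.
Collecting the images, στ = [1 8 3 2 7 6 4 5 10 9].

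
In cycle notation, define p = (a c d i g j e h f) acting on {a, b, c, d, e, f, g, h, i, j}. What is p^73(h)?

h lies in the 9-cycle (a c d i g j e h f).
Powers repeat with period 9 on this cycle, and 73 mod 9 = 1, so p^73(h) = p^1(h).
Advancing 1 step from h: h → f.

f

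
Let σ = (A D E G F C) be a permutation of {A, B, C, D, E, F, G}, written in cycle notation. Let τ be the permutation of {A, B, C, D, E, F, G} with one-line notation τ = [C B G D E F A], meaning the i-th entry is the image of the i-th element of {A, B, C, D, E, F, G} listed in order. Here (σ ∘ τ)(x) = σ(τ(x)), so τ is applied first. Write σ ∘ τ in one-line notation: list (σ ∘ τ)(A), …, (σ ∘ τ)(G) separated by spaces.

A B F E G C D

(σ ∘ τ)(x) = σ(τ(x)). Computing each image: σ(τ(A)) = σ(C) = A, σ(τ(B)) = σ(B) = B, σ(τ(C)) = σ(G) = F, σ(τ(D)) = σ(D) = E, σ(τ(E)) = σ(E) = G, σ(τ(F)) = σ(F) = C, σ(τ(G)) = σ(A) = D.
Hence σ ∘ τ = [A B F E G C D].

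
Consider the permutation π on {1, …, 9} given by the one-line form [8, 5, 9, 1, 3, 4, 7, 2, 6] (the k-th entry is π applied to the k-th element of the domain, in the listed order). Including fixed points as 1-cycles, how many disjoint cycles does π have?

2

The cycle decomposition is (1, 8, 2, 5, 3, 9, 6, 4)(7), which has 2 cycles (counting 1-cycles).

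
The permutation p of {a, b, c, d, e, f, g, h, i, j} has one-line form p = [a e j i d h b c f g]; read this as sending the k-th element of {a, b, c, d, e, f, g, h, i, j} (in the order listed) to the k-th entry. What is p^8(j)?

c

Tracing j → g → … returns to j after 9 steps, so j lies in a 9-cycle (b, e, d, i, f, h, c, j, g).
Stepping 8 places around the cycle: j → g → b → e → d → i → f → h → c.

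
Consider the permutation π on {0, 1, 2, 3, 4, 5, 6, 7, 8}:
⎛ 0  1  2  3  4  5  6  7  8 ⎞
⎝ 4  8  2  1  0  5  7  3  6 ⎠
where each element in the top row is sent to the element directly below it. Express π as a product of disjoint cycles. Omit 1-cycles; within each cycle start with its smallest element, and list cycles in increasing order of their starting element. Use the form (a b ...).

(0 4)(1 8 6 7 3)

From 0: 0 → 4 → 0, closing the cycle (0 4).
Repeating from the next unused element and collecting all non-trivial cycles gives (0 4)(1 8 6 7 3).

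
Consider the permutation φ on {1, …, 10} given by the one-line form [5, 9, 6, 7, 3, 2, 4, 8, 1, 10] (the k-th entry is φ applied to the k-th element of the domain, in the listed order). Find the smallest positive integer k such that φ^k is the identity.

Decomposing into disjoint cycles gives cycle lengths 6, 2, 1, 1.
The order is lcm(6, 2) = 6.

6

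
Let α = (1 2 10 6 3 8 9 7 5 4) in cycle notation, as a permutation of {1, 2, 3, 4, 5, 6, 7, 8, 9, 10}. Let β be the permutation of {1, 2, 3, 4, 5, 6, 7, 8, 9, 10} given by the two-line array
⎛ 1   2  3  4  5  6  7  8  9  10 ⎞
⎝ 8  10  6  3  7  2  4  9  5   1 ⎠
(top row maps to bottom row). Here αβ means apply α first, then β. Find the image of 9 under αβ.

4

α(9) = 7, then β(7) = 4; composing gives (αβ)(9) = 4.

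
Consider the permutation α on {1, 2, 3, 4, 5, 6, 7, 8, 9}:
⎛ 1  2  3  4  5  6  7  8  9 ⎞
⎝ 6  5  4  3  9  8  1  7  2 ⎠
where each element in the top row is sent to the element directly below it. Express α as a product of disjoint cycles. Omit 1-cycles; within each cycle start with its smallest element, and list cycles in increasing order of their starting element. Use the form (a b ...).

(1 6 8 7)(2 5 9)(3 4)

Iterating α from 1 gives 1 → 6 → 8 → 7 → 1; that is the 4-cycle (1 6 8 7).
Continuing from each remaining unvisited element yields (1 6 8 7)(2 5 9)(3 4).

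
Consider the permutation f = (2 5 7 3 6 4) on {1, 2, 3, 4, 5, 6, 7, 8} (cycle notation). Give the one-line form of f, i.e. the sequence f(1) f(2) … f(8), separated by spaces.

1 5 6 2 7 4 3 8

Image by image: 1→1, 2→5, 3→6, 4→2, 5→7, 6→4, 7→3, 8→8.
Listing these in domain order gives 1 5 6 2 7 4 3 8.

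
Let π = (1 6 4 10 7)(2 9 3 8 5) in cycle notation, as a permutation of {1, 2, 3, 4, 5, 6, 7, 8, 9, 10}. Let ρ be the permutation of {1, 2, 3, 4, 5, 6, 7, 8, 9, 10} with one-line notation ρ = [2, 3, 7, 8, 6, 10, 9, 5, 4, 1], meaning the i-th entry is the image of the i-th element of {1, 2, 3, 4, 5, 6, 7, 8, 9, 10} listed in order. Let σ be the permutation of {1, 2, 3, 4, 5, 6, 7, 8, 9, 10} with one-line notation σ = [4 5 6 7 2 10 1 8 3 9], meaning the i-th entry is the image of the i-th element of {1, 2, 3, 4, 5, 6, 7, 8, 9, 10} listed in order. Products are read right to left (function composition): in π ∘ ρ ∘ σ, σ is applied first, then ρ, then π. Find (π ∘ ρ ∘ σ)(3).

7

(π ∘ ρ ∘ σ)(3) = π(ρ(σ(3))). σ(3) = 6, then ρ(6) = 10, then π(10) = 7, so the result is 7.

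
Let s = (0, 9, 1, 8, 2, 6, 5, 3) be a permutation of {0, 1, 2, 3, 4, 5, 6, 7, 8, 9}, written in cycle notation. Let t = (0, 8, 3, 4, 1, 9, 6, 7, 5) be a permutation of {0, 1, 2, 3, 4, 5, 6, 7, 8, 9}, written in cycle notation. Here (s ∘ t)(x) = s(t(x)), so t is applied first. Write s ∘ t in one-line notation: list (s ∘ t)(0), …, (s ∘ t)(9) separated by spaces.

2 1 6 4 8 9 7 3 0 5

(s ∘ t)(x) = s(t(x)). Computing each image: s(t(0)) = s(8) = 2, s(t(1)) = s(9) = 1, s(t(2)) = s(2) = 6, s(t(3)) = s(4) = 4, s(t(4)) = s(1) = 8, s(t(5)) = s(0) = 9, s(t(6)) = s(7) = 7, s(t(7)) = s(5) = 3, s(t(8)) = s(3) = 0, s(t(9)) = s(6) = 5.
Hence s ∘ t = [2 1 6 4 8 9 7 3 0 5].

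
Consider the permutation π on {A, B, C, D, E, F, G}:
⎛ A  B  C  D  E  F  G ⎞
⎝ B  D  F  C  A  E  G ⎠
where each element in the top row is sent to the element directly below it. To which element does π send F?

E

The entry below F in the array is E, so π(F) = E.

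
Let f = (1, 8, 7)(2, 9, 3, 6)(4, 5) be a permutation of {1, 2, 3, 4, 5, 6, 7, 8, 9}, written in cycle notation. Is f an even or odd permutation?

The cycle lengths are 4, 3, 2.
A cycle is odd iff its length is even; f has 2 even-length cycles, so sgn(f) = (−1)^2 and f is even.

even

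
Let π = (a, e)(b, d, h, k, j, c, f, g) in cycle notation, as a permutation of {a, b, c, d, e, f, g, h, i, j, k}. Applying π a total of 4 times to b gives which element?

b lies in the 8-cycle (b, d, h, k, j, c, f, g).
Advancing 4 steps from b: b → d → h → k → j.

j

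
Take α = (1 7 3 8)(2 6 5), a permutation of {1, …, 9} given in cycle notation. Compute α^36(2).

2 lies in the 3-cycle (2 6 5).
On a 3-cycle, α^3 is the identity, so α^36 = α^0 there (36 ≡ 0 mod 3).
So α^36(2) = 2.

2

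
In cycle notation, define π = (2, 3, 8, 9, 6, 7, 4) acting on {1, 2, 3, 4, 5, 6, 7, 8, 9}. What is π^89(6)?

8

6 lies in the 7-cycle (2, 3, 8, 9, 6, 7, 4).
Since the cycle has length 7, π^89 acts on it the same as π^5 (89 mod 7 = 5).
Stepping 5 places around the cycle: 6 → 7 → 4 → 2 → 3 → 8.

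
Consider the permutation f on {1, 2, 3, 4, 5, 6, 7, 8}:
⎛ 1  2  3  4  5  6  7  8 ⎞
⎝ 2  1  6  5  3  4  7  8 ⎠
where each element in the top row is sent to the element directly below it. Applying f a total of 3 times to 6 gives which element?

3

Tracing 6 → 4 → … returns to 6 after 4 steps, so 6 lies in a 4-cycle (3, 6, 4, 5).
Advancing 3 steps from 6: 6 → 4 → 5 → 3.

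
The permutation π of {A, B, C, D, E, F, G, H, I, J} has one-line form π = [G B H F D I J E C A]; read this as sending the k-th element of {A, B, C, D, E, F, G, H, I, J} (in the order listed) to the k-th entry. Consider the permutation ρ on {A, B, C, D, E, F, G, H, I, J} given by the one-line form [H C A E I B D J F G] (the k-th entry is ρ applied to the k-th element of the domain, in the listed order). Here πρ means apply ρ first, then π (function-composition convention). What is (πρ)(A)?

E

ρ(A) = H, then π(H) = E; composing gives (πρ)(A) = E.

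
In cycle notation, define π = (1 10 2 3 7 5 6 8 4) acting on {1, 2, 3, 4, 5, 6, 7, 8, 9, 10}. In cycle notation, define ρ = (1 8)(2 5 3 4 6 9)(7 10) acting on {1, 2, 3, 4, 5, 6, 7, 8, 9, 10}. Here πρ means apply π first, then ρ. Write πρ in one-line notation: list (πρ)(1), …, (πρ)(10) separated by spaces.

7 4 10 8 9 1 3 6 2 5

Chase each element through π then ρ: 1 → 10 → 7; 2 → 3 → 4; 3 → 7 → 10; 4 → 1 → 8; 5 → 6 → 9; 6 → 8 → 1; 7 → 5 → 3; 8 → 4 → 6; 9 → 9 → 2; 10 → 2 → 5.
So πρ in one-line form is 7 4 10 8 9 1 3 6 2 5.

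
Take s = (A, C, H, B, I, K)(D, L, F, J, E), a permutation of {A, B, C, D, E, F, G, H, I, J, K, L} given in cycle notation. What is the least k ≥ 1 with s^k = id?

The disjoint cycles have lengths 6, 5, 1.
The order of s is the least common multiple of its cycle lengths: lcm(6, 5) = 30.

30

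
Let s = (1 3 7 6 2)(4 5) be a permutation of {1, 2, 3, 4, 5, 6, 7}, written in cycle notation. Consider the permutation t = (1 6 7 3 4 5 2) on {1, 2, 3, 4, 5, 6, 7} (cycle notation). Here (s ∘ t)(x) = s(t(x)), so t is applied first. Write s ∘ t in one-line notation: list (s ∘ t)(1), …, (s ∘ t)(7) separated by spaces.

2 3 5 4 1 6 7

For each element, apply t then s: 1 → 6 → 2; 2 → 1 → 3; 3 → 4 → 5; 4 → 5 → 4; 5 → 2 → 1; 6 → 7 → 6; 7 → 3 → 7.
Collecting the images, s ∘ t = [2 3 5 4 1 6 7].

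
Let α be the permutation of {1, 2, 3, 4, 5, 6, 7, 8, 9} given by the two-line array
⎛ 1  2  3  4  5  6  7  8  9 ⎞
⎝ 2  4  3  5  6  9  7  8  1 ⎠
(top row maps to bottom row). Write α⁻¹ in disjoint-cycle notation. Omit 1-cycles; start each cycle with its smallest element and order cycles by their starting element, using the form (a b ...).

(1 9 6 5 4 2)

First write α in disjoint cycles: (1 2 4 5 6 9).
Reversing each cycle (and rotating so the smallest element leads) gives α⁻¹ = (1 9 6 5 4 2).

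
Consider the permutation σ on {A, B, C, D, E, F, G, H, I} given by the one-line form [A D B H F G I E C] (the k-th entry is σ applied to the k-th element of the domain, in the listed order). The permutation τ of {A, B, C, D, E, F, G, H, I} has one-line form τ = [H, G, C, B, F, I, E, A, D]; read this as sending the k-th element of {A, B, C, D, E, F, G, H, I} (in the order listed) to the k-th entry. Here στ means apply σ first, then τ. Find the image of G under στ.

σ(G) = I, then τ(I) = D; composing gives (στ)(G) = D.

D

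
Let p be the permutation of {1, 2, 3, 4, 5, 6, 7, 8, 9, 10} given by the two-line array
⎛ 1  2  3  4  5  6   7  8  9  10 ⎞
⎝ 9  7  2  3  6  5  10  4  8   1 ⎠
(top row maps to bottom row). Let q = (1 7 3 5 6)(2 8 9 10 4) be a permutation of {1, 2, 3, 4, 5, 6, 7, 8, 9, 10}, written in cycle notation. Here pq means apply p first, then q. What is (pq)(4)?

(pq)(4) = q(p(4)). p(4) = 3, then q(3) = 5. So (pq)(4) = 5.

5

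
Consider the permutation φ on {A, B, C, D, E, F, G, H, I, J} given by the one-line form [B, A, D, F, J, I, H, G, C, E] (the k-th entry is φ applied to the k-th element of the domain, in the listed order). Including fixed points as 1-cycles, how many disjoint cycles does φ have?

The cycle decomposition is (A, B)(C, D, F, I)(E, J)(G, H), which has 4 cycles (counting 1-cycles).

4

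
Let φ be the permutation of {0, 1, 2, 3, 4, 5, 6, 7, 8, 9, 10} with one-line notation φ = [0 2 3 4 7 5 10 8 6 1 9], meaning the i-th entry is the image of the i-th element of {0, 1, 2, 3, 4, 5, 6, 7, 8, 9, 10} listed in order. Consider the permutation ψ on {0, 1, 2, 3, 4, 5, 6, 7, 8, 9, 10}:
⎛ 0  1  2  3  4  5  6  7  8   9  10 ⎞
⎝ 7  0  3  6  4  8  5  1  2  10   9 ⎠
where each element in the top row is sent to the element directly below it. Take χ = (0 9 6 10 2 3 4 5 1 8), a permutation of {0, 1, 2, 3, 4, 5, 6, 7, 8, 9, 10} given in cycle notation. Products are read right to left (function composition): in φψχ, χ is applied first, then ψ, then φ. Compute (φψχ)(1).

(φψχ)(1) = φ(ψ(χ(1))). χ(1) = 8, then ψ(8) = 2, then φ(2) = 3, so the result is 3.

3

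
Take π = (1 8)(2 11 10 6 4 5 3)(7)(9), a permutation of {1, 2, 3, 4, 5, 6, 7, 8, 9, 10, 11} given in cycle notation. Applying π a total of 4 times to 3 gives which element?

6

3 lies in the 7-cycle (2 11 10 6 4 5 3).
Advancing 4 steps from 3: 3 → 2 → 11 → 10 → 6.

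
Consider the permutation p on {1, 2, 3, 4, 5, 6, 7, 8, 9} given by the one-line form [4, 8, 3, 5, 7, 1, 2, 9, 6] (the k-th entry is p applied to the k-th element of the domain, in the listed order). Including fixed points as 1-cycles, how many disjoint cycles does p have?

2

The cycle decomposition is (1, 4, 5, 7, 2, 8, 9, 6)(3), which has 2 cycles (counting 1-cycles).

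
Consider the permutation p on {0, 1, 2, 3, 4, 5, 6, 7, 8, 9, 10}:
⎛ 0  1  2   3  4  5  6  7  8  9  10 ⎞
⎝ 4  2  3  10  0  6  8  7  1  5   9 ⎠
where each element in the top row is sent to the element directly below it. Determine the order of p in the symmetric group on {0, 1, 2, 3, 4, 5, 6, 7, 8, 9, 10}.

Decomposing into disjoint cycles gives cycle lengths 8, 2, 1.
The order of p is the least common multiple of its cycle lengths: lcm(8, 2) = 8.

8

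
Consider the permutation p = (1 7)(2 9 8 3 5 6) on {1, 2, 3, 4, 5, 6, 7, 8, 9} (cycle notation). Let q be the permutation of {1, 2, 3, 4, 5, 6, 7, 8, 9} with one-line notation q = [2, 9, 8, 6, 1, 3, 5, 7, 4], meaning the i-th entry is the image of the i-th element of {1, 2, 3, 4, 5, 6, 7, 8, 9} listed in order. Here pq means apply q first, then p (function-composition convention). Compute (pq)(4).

(pq)(4) = p(q(4)). q(4) = 6, then p(6) = 2. So (pq)(4) = 2.

2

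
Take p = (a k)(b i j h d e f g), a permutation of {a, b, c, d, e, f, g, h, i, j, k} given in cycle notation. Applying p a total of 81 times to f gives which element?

f lies in the 8-cycle (b i j h d e f g).
Since the cycle has length 8, p^81 acts on it the same as p^1 (81 mod 8 = 1).
Advancing 1 step from f: f → g.

g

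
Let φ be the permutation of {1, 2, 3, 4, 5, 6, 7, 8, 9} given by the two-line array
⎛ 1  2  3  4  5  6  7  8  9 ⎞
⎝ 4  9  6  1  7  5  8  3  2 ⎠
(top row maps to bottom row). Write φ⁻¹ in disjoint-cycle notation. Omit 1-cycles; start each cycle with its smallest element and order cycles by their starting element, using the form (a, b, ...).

First write φ in disjoint cycles: (1, 4)(2, 9)(3, 6, 5, 7, 8).
Reversing each cycle (and rotating so the smallest element leads) gives φ⁻¹ = (1, 4)(2, 9)(3, 8, 7, 5, 6).

(1, 4)(2, 9)(3, 8, 7, 5, 6)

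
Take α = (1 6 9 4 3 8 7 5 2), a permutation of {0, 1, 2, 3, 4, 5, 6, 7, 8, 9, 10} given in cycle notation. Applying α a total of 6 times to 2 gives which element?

2 lies in the 9-cycle (1 6 9 4 3 8 7 5 2).
Stepping 6 places around the cycle: 2 → 1 → 6 → 9 → 4 → 3 → 8.

8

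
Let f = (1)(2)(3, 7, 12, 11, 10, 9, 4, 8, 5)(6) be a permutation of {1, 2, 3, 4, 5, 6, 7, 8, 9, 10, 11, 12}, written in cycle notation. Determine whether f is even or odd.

even

The cycle lengths are 9, 1, 1, 1.
A cycle of length ℓ contributes ℓ−1 transpositions, so f is a product of 8 transpositions — even.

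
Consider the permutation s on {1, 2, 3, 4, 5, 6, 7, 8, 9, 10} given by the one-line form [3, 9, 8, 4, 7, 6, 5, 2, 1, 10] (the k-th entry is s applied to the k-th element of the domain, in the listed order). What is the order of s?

The disjoint-cycle form of s has cycle lengths 5, 2, 1, 1, 1.
The order is lcm(5, 2) = 10.

10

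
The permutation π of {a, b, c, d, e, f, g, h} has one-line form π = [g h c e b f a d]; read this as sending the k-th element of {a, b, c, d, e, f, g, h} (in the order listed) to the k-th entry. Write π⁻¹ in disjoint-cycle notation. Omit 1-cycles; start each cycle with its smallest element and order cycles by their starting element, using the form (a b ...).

(a g)(b e d h)

First write π in disjoint cycles: (a g)(b h d e).
Reversing each cycle (and rotating so the smallest element leads) gives π⁻¹ = (a g)(b e d h).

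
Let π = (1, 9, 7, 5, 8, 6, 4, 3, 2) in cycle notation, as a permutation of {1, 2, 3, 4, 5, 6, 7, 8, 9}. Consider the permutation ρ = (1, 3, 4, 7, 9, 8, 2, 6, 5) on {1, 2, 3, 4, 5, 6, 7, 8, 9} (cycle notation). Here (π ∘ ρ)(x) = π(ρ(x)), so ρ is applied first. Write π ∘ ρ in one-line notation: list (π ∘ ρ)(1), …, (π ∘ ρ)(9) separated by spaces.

2 4 3 5 9 8 7 1 6

(π ∘ ρ)(x) = π(ρ(x)). Computing each image: π(ρ(1)) = π(3) = 2, π(ρ(2)) = π(6) = 4, π(ρ(3)) = π(4) = 3, π(ρ(4)) = π(7) = 5, π(ρ(5)) = π(1) = 9, π(ρ(6)) = π(5) = 8, π(ρ(7)) = π(9) = 7, π(ρ(8)) = π(2) = 1, π(ρ(9)) = π(8) = 6.
Hence π ∘ ρ = [2 4 3 5 9 8 7 1 6].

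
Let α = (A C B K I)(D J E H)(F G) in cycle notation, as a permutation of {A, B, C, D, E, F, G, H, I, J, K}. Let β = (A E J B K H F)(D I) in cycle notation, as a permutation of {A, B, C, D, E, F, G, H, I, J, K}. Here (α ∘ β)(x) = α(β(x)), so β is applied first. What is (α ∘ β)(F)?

(α ∘ β)(F) = α(β(F)). β(F) = A, then α(A) = C. So (α ∘ β)(F) = C.

C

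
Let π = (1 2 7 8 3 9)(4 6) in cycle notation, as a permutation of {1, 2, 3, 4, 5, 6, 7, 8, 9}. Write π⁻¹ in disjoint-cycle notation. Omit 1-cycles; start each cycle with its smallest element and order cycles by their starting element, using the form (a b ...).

The inverse reverses each cycle.
Reversing each cycle of π and rotating so the smallest element leads gives (1 9 3 8 7 2)(4 6).

(1 9 3 8 7 2)(4 6)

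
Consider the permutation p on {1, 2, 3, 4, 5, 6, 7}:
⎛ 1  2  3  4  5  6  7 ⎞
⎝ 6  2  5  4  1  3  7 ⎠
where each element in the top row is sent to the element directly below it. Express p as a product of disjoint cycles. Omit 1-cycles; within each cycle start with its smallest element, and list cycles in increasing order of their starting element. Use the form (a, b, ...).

Iterating p from 1 gives 1 → 6 → 3 → 5 → 1; that is the 4-cycle (1, 6, 3, 5).
Continuing from each remaining unvisited element yields (1, 6, 3, 5).

(1, 6, 3, 5)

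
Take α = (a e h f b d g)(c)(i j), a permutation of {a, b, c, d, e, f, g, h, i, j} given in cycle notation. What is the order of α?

The cycle type of α is (7, 2, 1).
The order of α is the least common multiple of its cycle lengths: lcm(7, 2) = 14.

14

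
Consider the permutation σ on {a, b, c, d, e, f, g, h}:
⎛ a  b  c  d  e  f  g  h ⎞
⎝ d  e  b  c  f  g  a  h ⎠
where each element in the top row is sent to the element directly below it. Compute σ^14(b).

Tracing b → e → … returns to b after 7 steps, so b lies in a 7-cycle (a, d, c, b, e, f, g).
Powers repeat with period 7 on this cycle, and 14 mod 7 = 0, so σ^14(b) = σ^0(b).
So σ^14(b) = b.

b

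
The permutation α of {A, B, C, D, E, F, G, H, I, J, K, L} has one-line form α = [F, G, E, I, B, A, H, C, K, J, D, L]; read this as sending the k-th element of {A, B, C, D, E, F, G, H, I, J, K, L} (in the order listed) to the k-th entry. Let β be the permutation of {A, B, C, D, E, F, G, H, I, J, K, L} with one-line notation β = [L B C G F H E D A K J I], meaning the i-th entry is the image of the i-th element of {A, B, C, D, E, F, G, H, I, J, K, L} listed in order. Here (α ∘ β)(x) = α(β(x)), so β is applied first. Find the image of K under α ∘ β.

J

β(K) = J, then α(J) = J; composing gives (α ∘ β)(K) = J.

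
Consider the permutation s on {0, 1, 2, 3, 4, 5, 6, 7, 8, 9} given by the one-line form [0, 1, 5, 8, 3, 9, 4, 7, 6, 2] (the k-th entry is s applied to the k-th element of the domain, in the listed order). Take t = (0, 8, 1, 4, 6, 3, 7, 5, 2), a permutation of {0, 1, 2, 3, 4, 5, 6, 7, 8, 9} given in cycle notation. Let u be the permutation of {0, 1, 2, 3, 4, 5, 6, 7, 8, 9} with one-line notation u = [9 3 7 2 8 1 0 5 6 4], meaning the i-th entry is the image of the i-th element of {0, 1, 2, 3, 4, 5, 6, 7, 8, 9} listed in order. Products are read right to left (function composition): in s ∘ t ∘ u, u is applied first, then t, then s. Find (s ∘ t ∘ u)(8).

Apply the permutations in order: u(8) = 6, then t(6) = 3, then s(3) = 8. So (s ∘ t ∘ u)(8) = 8.

8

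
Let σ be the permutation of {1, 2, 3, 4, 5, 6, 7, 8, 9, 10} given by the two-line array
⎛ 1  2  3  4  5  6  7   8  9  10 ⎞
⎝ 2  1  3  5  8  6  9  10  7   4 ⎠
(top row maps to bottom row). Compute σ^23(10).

8

Tracing 10 → 4 → … returns to 10 after 4 steps, so 10 lies in a 4-cycle (4, 5, 8, 10).
On a 4-cycle, σ^4 is the identity, so σ^23 = σ^3 there (23 ≡ 3 mod 4).
Stepping 3 places around the cycle: 10 → 4 → 5 → 8.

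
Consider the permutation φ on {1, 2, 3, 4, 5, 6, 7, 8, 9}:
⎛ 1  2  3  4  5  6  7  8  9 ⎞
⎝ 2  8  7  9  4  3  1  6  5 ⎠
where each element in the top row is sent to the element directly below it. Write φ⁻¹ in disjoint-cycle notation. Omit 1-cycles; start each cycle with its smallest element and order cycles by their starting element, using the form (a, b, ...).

The cycle decomposition of φ is (1, 2, 8, 6, 3, 7)(4, 9, 5).
Reversing each cycle (and rotating so the smallest element leads) gives φ⁻¹ = (1, 7, 3, 6, 8, 2)(4, 5, 9).

(1, 7, 3, 6, 8, 2)(4, 5, 9)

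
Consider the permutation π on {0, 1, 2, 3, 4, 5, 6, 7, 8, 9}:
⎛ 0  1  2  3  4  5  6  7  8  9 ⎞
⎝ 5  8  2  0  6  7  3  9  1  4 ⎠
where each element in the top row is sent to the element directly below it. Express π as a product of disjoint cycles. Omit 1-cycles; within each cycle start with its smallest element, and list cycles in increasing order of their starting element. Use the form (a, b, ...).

Iterating π from 0 gives 0 → 5 → 7 → 9 → 4 → 6 → 3 → 0; that is the 7-cycle (0, 5, 7, 9, 4, 6, 3).
Continuing from each remaining unvisited element yields (0, 5, 7, 9, 4, 6, 3)(1, 8).

(0, 5, 7, 9, 4, 6, 3)(1, 8)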